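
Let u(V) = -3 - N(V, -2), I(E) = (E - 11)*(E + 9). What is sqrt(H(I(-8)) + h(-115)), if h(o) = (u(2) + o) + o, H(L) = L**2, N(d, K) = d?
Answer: 3*sqrt(14) ≈ 11.225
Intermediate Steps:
I(E) = (-11 + E)*(9 + E)
u(V) = -3 - V
h(o) = -5 + 2*o (h(o) = ((-3 - 1*2) + o) + o = ((-3 - 2) + o) + o = (-5 + o) + o = -5 + 2*o)
sqrt(H(I(-8)) + h(-115)) = sqrt((-99 + (-8)**2 - 2*(-8))**2 + (-5 + 2*(-115))) = sqrt((-99 + 64 + 16)**2 + (-5 - 230)) = sqrt((-19)**2 - 235) = sqrt(361 - 235) = sqrt(126) = 3*sqrt(14)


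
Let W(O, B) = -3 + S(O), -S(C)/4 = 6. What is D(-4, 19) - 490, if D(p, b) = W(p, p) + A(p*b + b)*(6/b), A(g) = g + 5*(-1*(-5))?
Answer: -10015/19 ≈ -527.11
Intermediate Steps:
S(C) = -24 (S(C) = -4*6 = -24)
A(g) = 25 + g (A(g) = g + 5*5 = g + 25 = 25 + g)
W(O, B) = -27 (W(O, B) = -3 - 24 = -27)
D(p, b) = -27 + 6*(25 + b + b*p)/b (D(p, b) = -27 + (25 + (p*b + b))*(6/b) = -27 + (25 + (b*p + b))*(6/b) = -27 + (25 + (b + b*p))*(6/b) = -27 + (25 + b + b*p)*(6/b) = -27 + 6*(25 + b + b*p)/b)
D(-4, 19) - 490 = (-21 + 6*(-4) + 150/19) - 490 = (-21 - 24 + 150*(1/19)) - 490 = (-21 - 24 + 150/19) - 490 = -705/19 - 490 = -10015/19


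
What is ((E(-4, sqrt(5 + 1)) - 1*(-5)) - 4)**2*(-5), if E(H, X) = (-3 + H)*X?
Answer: -1475 + 70*sqrt(6) ≈ -1303.5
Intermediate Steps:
E(H, X) = X*(-3 + H)
((E(-4, sqrt(5 + 1)) - 1*(-5)) - 4)**2*(-5) = ((sqrt(5 + 1)*(-3 - 4) - 1*(-5)) - 4)**2*(-5) = ((sqrt(6)*(-7) + 5) - 4)**2*(-5) = ((-7*sqrt(6) + 5) - 4)**2*(-5) = ((5 - 7*sqrt(6)) - 4)**2*(-5) = (1 - 7*sqrt(6))**2*(-5) = -5*(1 - 7*sqrt(6))**2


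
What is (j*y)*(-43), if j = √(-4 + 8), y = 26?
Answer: -2236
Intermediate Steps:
j = 2 (j = √4 = 2)
(j*y)*(-43) = (2*26)*(-43) = 52*(-43) = -2236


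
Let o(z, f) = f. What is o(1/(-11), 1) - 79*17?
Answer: -1342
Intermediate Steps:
o(1/(-11), 1) - 79*17 = 1 - 79*17 = 1 - 1343 = -1342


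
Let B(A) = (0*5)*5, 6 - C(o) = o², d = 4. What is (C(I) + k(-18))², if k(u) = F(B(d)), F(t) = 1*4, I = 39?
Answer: 2283121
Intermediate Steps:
C(o) = 6 - o²
B(A) = 0 (B(A) = 0*5 = 0)
F(t) = 4
k(u) = 4
(C(I) + k(-18))² = ((6 - 1*39²) + 4)² = ((6 - 1*1521) + 4)² = ((6 - 1521) + 4)² = (-1515 + 4)² = (-1511)² = 2283121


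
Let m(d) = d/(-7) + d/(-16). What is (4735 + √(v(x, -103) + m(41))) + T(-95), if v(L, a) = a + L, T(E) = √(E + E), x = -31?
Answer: 4735 + I*√190 + I*√111657/28 ≈ 4735.0 + 25.718*I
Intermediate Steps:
T(E) = √2*√E (T(E) = √(2*E) = √2*√E)
v(L, a) = L + a
m(d) = -23*d/112 (m(d) = d*(-⅐) + d*(-1/16) = -d/7 - d/16 = -23*d/112)
(4735 + √(v(x, -103) + m(41))) + T(-95) = (4735 + √((-31 - 103) - 23/112*41)) + √2*√(-95) = (4735 + √(-134 - 943/112)) + √2*(I*√95) = (4735 + √(-15951/112)) + I*√190 = (4735 + I*√111657/28) + I*√190 = 4735 + I*√190 + I*√111657/28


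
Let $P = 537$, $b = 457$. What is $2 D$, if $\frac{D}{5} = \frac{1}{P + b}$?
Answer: $\frac{5}{497} \approx 0.01006$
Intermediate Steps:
$D = \frac{5}{994}$ ($D = \frac{5}{537 + 457} = \frac{5}{994} \approx 0.0050302$)
$2 D = 2 \cdot \frac{5}{994} = \frac{5}{497}$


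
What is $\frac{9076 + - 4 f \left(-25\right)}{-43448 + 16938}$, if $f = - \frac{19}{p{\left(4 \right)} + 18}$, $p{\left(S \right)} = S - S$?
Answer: $- \frac{40367}{119295} \approx -0.33838$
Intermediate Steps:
$p{\left(S \right)} = 0$
$f = - \frac{19}{18}$ ($f = - \frac{19}{0 + 18} = - \frac{19}{18} \approx -1.0556$)
$\frac{9076 + - 4 f \left(-25\right)}{-43448 + 16938} = \frac{9076 + \left(-4\right) \left(- \frac{19}{18}\right) \left(-25\right)}{-43448 + 16938} = \frac{9076 + \frac{38}{9} \left(-25\right)}{-26510} = \left(9076 - \frac{950}{9}\right) \left(- \frac{1}{26510}\right) = \frac{80734}{9} \left(- \frac{1}{26510}\right) = - \frac{40367}{119295}$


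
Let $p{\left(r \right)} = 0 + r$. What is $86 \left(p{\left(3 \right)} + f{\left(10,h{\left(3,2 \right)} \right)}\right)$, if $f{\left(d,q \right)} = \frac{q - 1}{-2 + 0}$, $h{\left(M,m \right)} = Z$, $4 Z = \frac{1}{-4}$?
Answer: $\frac{4859}{16} \approx 303.69$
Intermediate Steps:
$Z = - \frac{1}{16}$ ($Z = \frac{1}{4 \left(-4\right)} = \frac{1}{4} \left(- \frac{1}{4}\right) = - \frac{1}{16} \approx -0.0625$)
$h{\left(M,m \right)} = - \frac{1}{16}$
$f{\left(d,q \right)} = \frac{1}{2} - \frac{q}{2}$ ($f{\left(d,q \right)} = \frac{-1 + q}{-2} = \left(-1 + q\right) \left(- \frac{1}{2}\right) = \frac{1}{2} - \frac{q}{2}$)
$p{\left(r \right)} = r$
$86 \left(p{\left(3 \right)} + f{\left(10,h{\left(3,2 \right)} \right)}\right) = 86 \left(3 + \left(\frac{1}{2} - - \frac{1}{32}\right)\right) = 86 \left(3 + \left(\frac{1}{2} + \frac{1}{32}\right)\right) = 86 \left(3 + \frac{17}{32}\right) = 86 \cdot \frac{113}{32} = \frac{4859}{16}$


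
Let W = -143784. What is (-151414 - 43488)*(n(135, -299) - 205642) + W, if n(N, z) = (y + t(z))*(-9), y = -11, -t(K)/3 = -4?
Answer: 40081647418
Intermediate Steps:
t(K) = 12 (t(K) = -3*(-4) = 12)
n(N, z) = -9 (n(N, z) = (-11 + 12)*(-9) = 1*(-9) = -9)
(-151414 - 43488)*(n(135, -299) - 205642) + W = (-151414 - 43488)*(-9 - 205642) - 143784 = -194902*(-205651) - 143784 = 40081791202 - 143784 = 40081647418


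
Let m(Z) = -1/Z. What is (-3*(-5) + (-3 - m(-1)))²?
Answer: 121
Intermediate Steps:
(-3*(-5) + (-3 - m(-1)))² = (-3*(-5) + (-3 - (-1)/(-1)))² = (15 + (-3 - (-1)*(-1)))² = (15 + (-3 - 1*1))² = (15 + (-3 - 1))² = (15 - 4)² = 11² = 121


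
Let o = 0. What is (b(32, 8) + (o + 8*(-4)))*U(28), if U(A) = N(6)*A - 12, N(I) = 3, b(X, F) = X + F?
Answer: 576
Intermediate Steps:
b(X, F) = F + X
U(A) = -12 + 3*A (U(A) = 3*A - 12 = -12 + 3*A)
(b(32, 8) + (o + 8*(-4)))*U(28) = ((8 + 32) + (0 + 8*(-4)))*(-12 + 3*28) = (40 + (0 - 32))*(-12 + 84) = (40 - 32)*72 = 8*72 = 576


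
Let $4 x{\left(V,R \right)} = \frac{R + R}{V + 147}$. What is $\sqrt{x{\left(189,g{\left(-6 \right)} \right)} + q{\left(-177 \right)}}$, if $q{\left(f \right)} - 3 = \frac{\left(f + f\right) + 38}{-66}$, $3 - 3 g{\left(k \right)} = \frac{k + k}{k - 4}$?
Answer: $\frac{\sqrt{664986630}}{9240} \approx 2.7908$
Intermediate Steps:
$g{\left(k \right)} = 1 - \frac{2 k}{3 \left(-4 + k\right)}$ ($g{\left(k \right)} = 1 - \frac{\left(k + k\right) \frac{1}{k - 4}}{3} = 1 - \frac{2 k \frac{1}{-4 + k}}{3} = 1 - \frac{2 k}{3 \left(-4 + k\right)}$)
$q{\left(f \right)} = \frac{80}{33} - \frac{f}{33}$ ($q{\left(f \right)} = 3 + \frac{\left(f + f\right) + 38}{-66} = 3 + \left(2 f + 38\right) \left(- \frac{1}{66}\right) = 3 + \left(38 + 2 f\right) \left(- \frac{1}{66}\right) = 3 - \left(\frac{19}{33} + \frac{f}{33}\right) = \frac{80}{33} - \frac{f}{33}$)
$x{\left(V,R \right)} = \frac{R}{2 \left(147 + V\right)}$ ($x{\left(V,R \right)} = \frac{\left(R + R\right) \frac{1}{V + 147}}{4} = \frac{2 R \frac{1}{147 + V}}{4} = \frac{R}{2 \left(147 + V\right)}$)
$\sqrt{x{\left(189,g{\left(-6 \right)} \right)} + q{\left(-177 \right)}} = \sqrt{\frac{\frac{1}{3} \frac{1}{-4 - 6} \left(-12 - 6\right)}{2 \left(147 + 189\right)} + \left(\frac{80}{33} - - \frac{59}{11}\right)} = \sqrt{\frac{\frac{1}{3} \frac{1}{-10} \left(-18\right)}{2 \cdot 336} + \left(\frac{80}{33} + \frac{59}{11}\right)} = \sqrt{\frac{1}{2} \cdot \frac{1}{3} \left(- \frac{1}{10}\right) \left(-18\right) \frac{1}{336} + \frac{257}{33}} = \sqrt{\frac{1}{2} \cdot \frac{3}{5} \cdot \frac{1}{336} + \frac{257}{33}} = \sqrt{\frac{1}{1120} + \frac{257}{33}} = \sqrt{\frac{287873}{36960}} = \frac{\sqrt{664986630}}{9240}$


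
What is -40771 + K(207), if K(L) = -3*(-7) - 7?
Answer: -40757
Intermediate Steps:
K(L) = 14 (K(L) = 21 - 7 = 14)
-40771 + K(207) = -40771 + 14 = -40757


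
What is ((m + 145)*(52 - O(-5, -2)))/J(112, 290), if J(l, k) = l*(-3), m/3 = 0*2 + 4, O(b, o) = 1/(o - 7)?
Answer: -10519/432 ≈ -24.350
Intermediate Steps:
O(b, o) = 1/(-7 + o)
m = 12 (m = 3*(0*2 + 4) = 3*(0 + 4) = 3*4 = 12)
J(l, k) = -3*l
((m + 145)*(52 - O(-5, -2)))/J(112, 290) = ((12 + 145)*(52 - 1/(-7 - 2)))/((-3*112)) = (157*(52 - 1/(-9)))/(-336) = (157*(52 - 1*(-1/9)))*(-1/336) = (157*(52 + 1/9))*(-1/336) = (157*(469/9))*(-1/336) = (73633/9)*(-1/336) = -10519/432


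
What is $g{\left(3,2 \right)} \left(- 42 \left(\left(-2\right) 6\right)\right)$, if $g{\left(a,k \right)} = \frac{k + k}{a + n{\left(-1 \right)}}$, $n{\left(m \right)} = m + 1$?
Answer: $672$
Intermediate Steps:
$n{\left(m \right)} = 1 + m$
$g{\left(a,k \right)} = \frac{2 k}{a}$ ($g{\left(a,k \right)} = \frac{k + k}{a + \left(1 - 1\right)} = \frac{2 k}{a + 0} = \frac{2 k}{a}$)
$g{\left(3,2 \right)} \left(- 42 \left(\left(-2\right) 6\right)\right) = 2 \cdot 2 \cdot \frac{1}{3} \left(- 42 \left(\left(-2\right) 6\right)\right) = 2 \cdot 2 \cdot \frac{1}{3} \left(\left(-42\right) \left(-12\right)\right) = \frac{4}{3} \cdot 504 = 672$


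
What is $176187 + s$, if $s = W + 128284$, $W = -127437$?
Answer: $177034$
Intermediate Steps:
$s = 847$ ($s = -127437 + 128284 = 847$)
$176187 + s = 176187 + 847 = 177034$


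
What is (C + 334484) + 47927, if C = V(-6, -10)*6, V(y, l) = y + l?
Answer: 382315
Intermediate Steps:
V(y, l) = l + y
C = -96 (C = (-10 - 6)*6 = -16*6 = -96)
(C + 334484) + 47927 = (-96 + 334484) + 47927 = 334388 + 47927 = 382315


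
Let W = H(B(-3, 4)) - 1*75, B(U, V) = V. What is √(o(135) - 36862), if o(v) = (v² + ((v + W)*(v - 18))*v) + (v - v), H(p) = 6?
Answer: √1023833 ≈ 1011.8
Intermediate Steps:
W = -69 (W = 6 - 1*75 = 6 - 75 = -69)
o(v) = v² + v*(-69 + v)*(-18 + v) (o(v) = (v² + ((v - 69)*(v - 18))*v) + (v - v) = (v² + ((-69 + v)*(-18 + v))*v) + 0 = (v² + v*(-69 + v)*(-18 + v)) + 0 = v² + v*(-69 + v)*(-18 + v))
√(o(135) - 36862) = √(135*(1242 + 135² - 86*135) - 36862) = √(135*(1242 + 18225 - 11610) - 36862) = √(135*7857 - 36862) = √(1060695 - 36862) = √1023833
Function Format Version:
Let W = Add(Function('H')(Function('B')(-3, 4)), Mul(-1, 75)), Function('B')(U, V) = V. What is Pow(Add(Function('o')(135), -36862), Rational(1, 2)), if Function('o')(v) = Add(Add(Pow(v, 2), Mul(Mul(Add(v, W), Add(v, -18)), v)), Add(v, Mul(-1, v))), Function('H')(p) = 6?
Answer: Pow(1023833, Rational(1, 2)) ≈ 1011.8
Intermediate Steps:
W = -69 (W = Add(6, Mul(-1, 75)) = Add(6, -75) = -69)
Function('o')(v) = Add(Pow(v, 2), Mul(v, Add(-69, v), Add(-18, v))) (Function('o')(v) = Add(Add(Pow(v, 2), Mul(Mul(Add(v, -69), Add(v, -18)), v)), Add(v, Mul(-1, v))) = Add(Add(Pow(v, 2), Mul(Mul(Add(-69, v), Add(-18, v)), v)), 0) = Add(Add(Pow(v, 2), Mul(v, Add(-69, v), Add(-18, v))), 0) = Add(Pow(v, 2), Mul(v, Add(-69, v), Add(-18, v))))
Pow(Add(Function('o')(135), -36862), Rational(1, 2)) = Pow(Add(Mul(135, Add(1242, Pow(135, 2), Mul(-86, 135))), -36862), Rational(1, 2)) = Pow(Add(Mul(135, Add(1242, 18225, -11610)), -36862), Rational(1, 2)) = Pow(Add(Mul(135, 7857), -36862), Rational(1, 2)) = Pow(Add(1060695, -36862), Rational(1, 2)) = Pow(1023833, Rational(1, 2))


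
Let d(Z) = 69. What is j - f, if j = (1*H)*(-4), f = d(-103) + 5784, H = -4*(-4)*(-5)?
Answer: -5533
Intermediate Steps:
H = -80 (H = 16*(-5) = -80)
f = 5853 (f = 69 + 5784 = 5853)
j = 320 (j = (1*(-80))*(-4) = -80*(-4) = 320)
j - f = 320 - 1*5853 = 320 - 5853 = -5533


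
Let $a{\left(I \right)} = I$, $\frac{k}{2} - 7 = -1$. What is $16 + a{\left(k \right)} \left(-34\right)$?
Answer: $-392$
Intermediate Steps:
$k = 12$ ($k = 14 + 2 \left(-1\right) = 14 - 2 = 12$)
$16 + a{\left(k \right)} \left(-34\right) = 16 + 12 \left(-34\right) = 16 - 408 = -392$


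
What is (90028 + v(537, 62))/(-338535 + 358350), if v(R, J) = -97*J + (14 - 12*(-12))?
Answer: 84172/19815 ≈ 4.2479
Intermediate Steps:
v(R, J) = 158 - 97*J (v(R, J) = -97*J + (14 + 144) = -97*J + 158 = 158 - 97*J)
(90028 + v(537, 62))/(-338535 + 358350) = (90028 + (158 - 97*62))/(-338535 + 358350) = (90028 + (158 - 6014))/19815 = (90028 - 5856)*(1/19815) = 84172*(1/19815) = 84172/19815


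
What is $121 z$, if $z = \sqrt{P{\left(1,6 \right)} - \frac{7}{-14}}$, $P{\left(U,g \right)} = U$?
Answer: $\frac{121 \sqrt{6}}{2} \approx 148.19$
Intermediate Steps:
$z = \frac{\sqrt{6}}{2}$ ($z = \sqrt{1 - \frac{7}{-14}} = \sqrt{1 - - \frac{1}{2}} = \sqrt{1 + \frac{1}{2}} = \sqrt{\frac{3}{2}} = \frac{\sqrt{6}}{2} \approx 1.2247$)
$121 z = 121 \frac{\sqrt{6}}{2} = \frac{121 \sqrt{6}}{2}$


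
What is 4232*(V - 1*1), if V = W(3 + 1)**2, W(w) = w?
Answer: 63480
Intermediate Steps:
V = 16 (V = (3 + 1)**2 = 4**2 = 16)
4232*(V - 1*1) = 4232*(16 - 1*1) = 4232*(16 - 1) = 4232*15 = 63480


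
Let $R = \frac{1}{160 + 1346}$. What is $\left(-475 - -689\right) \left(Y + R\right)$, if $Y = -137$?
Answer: $- \frac{22076347}{753} \approx -29318.0$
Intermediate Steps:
$R = \frac{1}{1506} \approx 0.00066401$
$\left(-475 - -689\right) \left(Y + R\right) = \left(-475 - -689\right) \left(-137 + \frac{1}{1506}\right) = \left(-475 + 689\right) \left(- \frac{206321}{1506}\right) = 214 \left(- \frac{206321}{1506}\right) = - \frac{22076347}{753}$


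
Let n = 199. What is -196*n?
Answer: -39004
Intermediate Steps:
-196*n = -196*199 = -39004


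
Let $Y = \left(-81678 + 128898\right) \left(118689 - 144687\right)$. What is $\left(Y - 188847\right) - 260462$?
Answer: $-1228074869$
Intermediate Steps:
$Y = -1227625560$ ($Y = 47220 \left(-25998\right) = -1227625560$)
$\left(Y - 188847\right) - 260462 = \left(-1227625560 - 188847\right) - 260462 = -1227814407 - 260462 = -1228074869$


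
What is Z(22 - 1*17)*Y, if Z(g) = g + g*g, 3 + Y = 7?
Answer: 120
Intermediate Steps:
Y = 4 (Y = -3 + 7 = 4)
Z(g) = g + g²
Z(22 - 1*17)*Y = ((22 - 1*17)*(1 + (22 - 1*17)))*4 = ((22 - 17)*(1 + (22 - 17)))*4 = (5*(1 + 5))*4 = (5*6)*4 = 30*4 = 120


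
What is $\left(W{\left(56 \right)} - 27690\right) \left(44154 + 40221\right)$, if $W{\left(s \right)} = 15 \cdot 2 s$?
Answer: $-2194593750$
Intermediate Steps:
$W{\left(s \right)} = 30 s$
$\left(W{\left(56 \right)} - 27690\right) \left(44154 + 40221\right) = \left(30 \cdot 56 - 27690\right) \left(44154 + 40221\right) = \left(1680 - 27690\right) 84375 = \left(-26010\right) 84375 = -2194593750$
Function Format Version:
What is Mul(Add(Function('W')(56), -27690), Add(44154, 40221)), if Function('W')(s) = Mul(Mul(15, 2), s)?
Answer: -2194593750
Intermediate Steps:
Function('W')(s) = Mul(30, s)
Mul(Add(Function('W')(56), -27690), Add(44154, 40221)) = Mul(Add(Mul(30, 56), -27690), Add(44154, 40221)) = Mul(Add(1680, -27690), 84375) = Mul(-26010, 84375) = -2194593750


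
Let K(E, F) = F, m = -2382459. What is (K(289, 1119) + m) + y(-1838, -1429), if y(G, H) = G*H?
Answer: 245162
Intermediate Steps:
(K(289, 1119) + m) + y(-1838, -1429) = (1119 - 2382459) - 1838*(-1429) = -2381340 + 2626502 = 245162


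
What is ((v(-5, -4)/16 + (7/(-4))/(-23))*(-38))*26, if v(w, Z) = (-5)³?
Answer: 703209/92 ≈ 7643.6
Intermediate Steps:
v(w, Z) = -125
((v(-5, -4)/16 + (7/(-4))/(-23))*(-38))*26 = ((-125/16 + (7/(-4))/(-23))*(-38))*26 = ((-125*1/16 + (7*(-¼))*(-1/23))*(-38))*26 = ((-125/16 - 7/4*(-1/23))*(-38))*26 = ((-125/16 + 7/92)*(-38))*26 = -2847/368*(-38)*26 = (54093/184)*26 = 703209/92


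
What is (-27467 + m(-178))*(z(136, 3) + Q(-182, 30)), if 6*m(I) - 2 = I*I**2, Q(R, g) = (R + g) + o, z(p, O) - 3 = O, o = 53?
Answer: 89970556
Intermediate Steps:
z(p, O) = 3 + O
Q(R, g) = 53 + R + g (Q(R, g) = (R + g) + 53 = 53 + R + g)
m(I) = 1/3 + I**3/6 (m(I) = 1/3 + (I*I**2)/6 = 1/3 + I**3/6)
(-27467 + m(-178))*(z(136, 3) + Q(-182, 30)) = (-27467 + (1/3 + (1/6)*(-178)**3))*((3 + 3) + (53 - 182 + 30)) = (-27467 + (1/3 + (1/6)*(-5639752)))*(6 - 99) = (-27467 + (1/3 - 2819876/3))*(-93) = (-27467 - 2819875/3)*(-93) = -2902276/3*(-93) = 89970556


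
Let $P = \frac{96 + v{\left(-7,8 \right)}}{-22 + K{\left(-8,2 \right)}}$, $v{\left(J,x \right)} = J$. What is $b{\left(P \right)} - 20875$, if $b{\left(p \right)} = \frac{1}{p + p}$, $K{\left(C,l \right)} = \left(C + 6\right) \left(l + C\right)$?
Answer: $- \frac{1857880}{89} \approx -20875.0$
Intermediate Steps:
$K{\left(C,l \right)} = \left(6 + C\right) \left(C + l\right)$
$P = - \frac{89}{10}$ ($P = \frac{96 - 7}{-22 + \left(\left(-8\right)^{2} + 6 \left(-8\right) + 6 \cdot 2 - 16\right)} = \frac{89}{-22 + \left(64 - 48 + 12 - 16\right)} = \frac{89}{-22 + 12} = \frac{89}{-10} = 89 \left(- \frac{1}{10}\right) = - \frac{89}{10} \approx -8.9$)
$b{\left(p \right)} = \frac{1}{2 p}$
$b{\left(P \right)} - 20875 = \frac{1}{2 \left(- \frac{89}{10}\right)} - 20875 = \frac{1}{2} \left(- \frac{10}{89}\right) - 20875 = - \frac{5}{89} - 20875 = - \frac{1857880}{89}$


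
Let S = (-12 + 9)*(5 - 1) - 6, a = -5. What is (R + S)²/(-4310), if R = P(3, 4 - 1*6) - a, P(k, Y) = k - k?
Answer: -169/4310 ≈ -0.039211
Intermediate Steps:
P(k, Y) = 0
R = 5 (R = 0 - 1*(-5) = 0 + 5 = 5)
S = -18 (S = -3*4 - 6 = -12 - 6 = -18)
(R + S)²/(-4310) = (5 - 18)²/(-4310) = (-13)²*(-1/4310) = 169*(-1/4310) = -169/4310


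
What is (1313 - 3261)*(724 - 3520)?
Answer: 5446608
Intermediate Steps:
(1313 - 3261)*(724 - 3520) = -1948*(-2796) = 5446608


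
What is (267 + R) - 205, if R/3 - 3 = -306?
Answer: -847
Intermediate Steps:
R = -909 (R = 9 + 3*(-306) = 9 - 918 = -909)
(267 + R) - 205 = (267 - 909) - 205 = -642 - 205 = -847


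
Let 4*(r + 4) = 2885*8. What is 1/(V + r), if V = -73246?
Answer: -1/67480 ≈ -1.4819e-5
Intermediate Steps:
r = 5766 (r = -4 + (2885*8)/4 = -4 + (¼)*23080 = -4 + 5770 = 5766)
1/(V + r) = 1/(-73246 + 5766) = 1/(-67480) = -1/67480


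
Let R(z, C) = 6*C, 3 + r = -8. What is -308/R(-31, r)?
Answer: 14/3 ≈ 4.6667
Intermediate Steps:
r = -11 (r = -3 - 8 = -11)
-308/R(-31, r) = -308/(6*(-11)) = -308/(-66) = -308*(-1/66) = 14/3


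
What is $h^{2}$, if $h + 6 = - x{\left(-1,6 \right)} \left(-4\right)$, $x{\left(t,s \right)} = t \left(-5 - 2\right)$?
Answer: $484$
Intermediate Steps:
$x{\left(t,s \right)} = - 7 t$ ($x{\left(t,s \right)} = t \left(-7\right) = - 7 t$)
$h = 22$ ($h = -6 + - \left(-7\right) \left(-1\right) \left(-4\right) = -6 + \left(-1\right) 7 \left(-4\right) = -6 - -28 = -6 + 28 = 22$)
$h^{2} = 22^{2} = 484$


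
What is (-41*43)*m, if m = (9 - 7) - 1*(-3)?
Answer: -8815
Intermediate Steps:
m = 5 (m = 2 + 3 = 5)
(-41*43)*m = -41*43*5 = -1763*5 = -8815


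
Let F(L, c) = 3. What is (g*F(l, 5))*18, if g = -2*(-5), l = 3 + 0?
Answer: 540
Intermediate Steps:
l = 3
g = 10
(g*F(l, 5))*18 = (10*3)*18 = 30*18 = 540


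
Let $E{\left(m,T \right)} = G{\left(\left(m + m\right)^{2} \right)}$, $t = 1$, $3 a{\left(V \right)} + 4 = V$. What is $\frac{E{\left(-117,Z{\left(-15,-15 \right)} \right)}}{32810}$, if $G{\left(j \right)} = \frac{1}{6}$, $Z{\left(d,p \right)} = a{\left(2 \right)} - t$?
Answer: $\frac{1}{196860} \approx 5.0798 \cdot 10^{-6}$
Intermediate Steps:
$a{\left(V \right)} = - \frac{4}{3} + \frac{V}{3}$
$Z{\left(d,p \right)} = - \frac{5}{3}$ ($Z{\left(d,p \right)} = \left(- \frac{4}{3} + \frac{1}{3} \cdot 2\right) - 1 = \left(- \frac{4}{3} + \frac{2}{3}\right) - 1 = - \frac{2}{3} - 1 = - \frac{5}{3}$)
$G{\left(j \right)} = \frac{1}{6}$
$E{\left(m,T \right)} = \frac{1}{6}$
$\frac{E{\left(-117,Z{\left(-15,-15 \right)} \right)}}{32810} = \frac{1}{6 \cdot 32810} = \frac{1}{6} \cdot \frac{1}{32810} = \frac{1}{196860}$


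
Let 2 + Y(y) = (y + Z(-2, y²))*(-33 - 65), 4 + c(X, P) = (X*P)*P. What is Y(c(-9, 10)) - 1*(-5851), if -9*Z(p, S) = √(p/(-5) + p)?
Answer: 94441 + 196*I*√10/45 ≈ 94441.0 + 13.773*I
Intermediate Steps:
Z(p, S) = -2*√5*√p/45 (Z(p, S) = -√(p/(-5) + p)/9 = -√(p*(-⅕) + p)/9 = -√(-p/5 + p)/9 = -2*√5*√p/5/9 = -2*√5*√p/45)
c(X, P) = -4 + X*P² (c(X, P) = -4 + (X*P)*P = -4 + (P*X)*P = -4 + X*P²)
Y(y) = -2 - 98*y + 196*I*√10/45 (Y(y) = -2 + (y - 2*√5*√(-2)/45)*(-33 - 65) = -2 + (y - 2*√5*I*√2/45)*(-98) = -2 + (y - 2*I*√10/45)*(-98) = -2 + (-98*y + 196*I*√10/45) = -2 - 98*y + 196*I*√10/45)
Y(c(-9, 10)) - 1*(-5851) = (-2 - 98*(-4 - 9*10²) + 196*I*√10/45) - 1*(-5851) = (-2 - 98*(-4 - 9*100) + 196*I*√10/45) + 5851 = (-2 - 98*(-4 - 900) + 196*I*√10/45) + 5851 = (-2 - 98*(-904) + 196*I*√10/45) + 5851 = (-2 + 88592 + 196*I*√10/45) + 5851 = (88590 + 196*I*√10/45) + 5851 = 94441 + 196*I*√10/45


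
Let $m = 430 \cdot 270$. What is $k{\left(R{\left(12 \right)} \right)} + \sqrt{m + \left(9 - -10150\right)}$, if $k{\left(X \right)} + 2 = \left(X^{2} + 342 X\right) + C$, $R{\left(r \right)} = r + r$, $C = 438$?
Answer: $9220 + \sqrt{126259} \approx 9575.3$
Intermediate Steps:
$m = 116100$
$R{\left(r \right)} = 2 r$
$k{\left(X \right)} = 436 + X^{2} + 342 X$ ($k{\left(X \right)} = -2 + \left(\left(X^{2} + 342 X\right) + 438\right) = -2 + \left(438 + X^{2} + 342 X\right) = 436 + X^{2} + 342 X$)
$k{\left(R{\left(12 \right)} \right)} + \sqrt{m + \left(9 - -10150\right)} = \left(436 + \left(2 \cdot 12\right)^{2} + 342 \cdot 2 \cdot 12\right) + \sqrt{116100 + \left(9 - -10150\right)} = \left(436 + 24^{2} + 342 \cdot 24\right) + \sqrt{116100 + \left(9 + 10150\right)} = \left(436 + 576 + 8208\right) + \sqrt{116100 + 10159} = 9220 + \sqrt{126259}$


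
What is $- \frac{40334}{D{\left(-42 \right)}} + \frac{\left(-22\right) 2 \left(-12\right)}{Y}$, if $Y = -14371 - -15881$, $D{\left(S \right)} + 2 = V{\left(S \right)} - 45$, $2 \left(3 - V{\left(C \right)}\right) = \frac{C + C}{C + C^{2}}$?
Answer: $\frac{1249014962}{1361265} \approx 917.54$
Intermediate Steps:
$V{\left(C \right)} = 3 - \frac{C}{C + C^{2}}$ ($V{\left(C \right)} = 3 - \frac{\left(C + C\right) \frac{1}{C + C^{2}}}{2} = 3 - \frac{2 C \frac{1}{C + C^{2}}}{2} = 3 - \frac{C}{C + C^{2}}$)
$D{\left(S \right)} = -47 + \frac{2 + 3 S}{1 + S}$ ($D{\left(S \right)} = -2 - \left(45 - \frac{2 + 3 S}{1 + S}\right) = -47 + \frac{2 + 3 S}{1 + S}$)
$Y = 1510$ ($Y = -14371 + 15881 = 1510$)
$- \frac{40334}{D{\left(-42 \right)}} + \frac{\left(-22\right) 2 \left(-12\right)}{Y} = - \frac{40334}{\frac{1}{1 - 42} \left(-45 - -1848\right)} + \frac{\left(-22\right) 2 \left(-12\right)}{1510} = - \frac{40334}{\frac{1}{-41} \left(-45 + 1848\right)} + \left(-44\right) \left(-12\right) \frac{1}{1510} = - \frac{40334}{\left(- \frac{1}{41}\right) 1803} + 528 \cdot \frac{1}{1510} = - \frac{40334}{- \frac{1803}{41}} + \frac{264}{755} = \left(-40334\right) \left(- \frac{41}{1803}\right) + \frac{264}{755} = \frac{1653694}{1803} + \frac{264}{755} = \frac{1249014962}{1361265}$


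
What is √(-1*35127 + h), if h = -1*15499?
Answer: I*√50626 ≈ 225.0*I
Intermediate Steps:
h = -15499
√(-1*35127 + h) = √(-1*35127 - 15499) = √(-35127 - 15499) = √(-50626) = I*√50626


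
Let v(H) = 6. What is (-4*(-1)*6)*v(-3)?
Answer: 144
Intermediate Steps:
(-4*(-1)*6)*v(-3) = (-4*(-1)*6)*6 = (4*6)*6 = 24*6 = 144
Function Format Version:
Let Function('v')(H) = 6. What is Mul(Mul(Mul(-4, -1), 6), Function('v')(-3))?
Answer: 144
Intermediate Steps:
Mul(Mul(Mul(-4, -1), 6), Function('v')(-3)) = Mul(Mul(Mul(-4, -1), 6), 6) = Mul(Mul(4, 6), 6) = Mul(24, 6) = 144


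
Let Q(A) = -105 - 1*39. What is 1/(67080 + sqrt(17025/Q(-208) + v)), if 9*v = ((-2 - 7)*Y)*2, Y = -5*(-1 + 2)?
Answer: 643968/43197374479 - 4*I*sqrt(15585)/215986872395 ≈ 1.4908e-5 - 2.312e-9*I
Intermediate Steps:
Q(A) = -144 (Q(A) = -105 - 39 = -144)
Y = -5 (Y = -5*1 = -5)
v = 10 (v = (((-2 - 7)*(-5))*2)/9 = (-9*(-5)*2)/9 = (45*2)/9 = (1/9)*90 = 10)
1/(67080 + sqrt(17025/Q(-208) + v)) = 1/(67080 + sqrt(17025/(-144) + 10)) = 1/(67080 + sqrt(17025*(-1/144) + 10)) = 1/(67080 + sqrt(-5675/48 + 10)) = 1/(67080 + sqrt(-5195/48)) = 1/(67080 + I*sqrt(15585)/12)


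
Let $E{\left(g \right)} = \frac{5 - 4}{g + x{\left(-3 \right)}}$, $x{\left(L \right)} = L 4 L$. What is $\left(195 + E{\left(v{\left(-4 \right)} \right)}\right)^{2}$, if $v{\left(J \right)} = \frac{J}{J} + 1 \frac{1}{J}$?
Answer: $\frac{821911561}{21609} \approx 38036.0$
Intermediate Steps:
$x{\left(L \right)} = 4 L^{2}$ ($x{\left(L \right)} = 4 L L = 4 L^{2}$)
$v{\left(J \right)} = 1 + \frac{1}{J}$
$E{\left(g \right)} = \frac{1}{36 + g}$ ($E{\left(g \right)} = \frac{5 - 4}{g + 4 \left(-3\right)^{2}} = 1 \frac{1}{g + 4 \cdot 9} = 1 \frac{1}{g + 36} = 1 \frac{1}{36 + g} = \frac{1}{36 + g}$)
$\left(195 + E{\left(v{\left(-4 \right)} \right)}\right)^{2} = \left(195 + \frac{1}{36 + \frac{1 - 4}{-4}}\right)^{2} = \left(195 + \frac{1}{36 - - \frac{3}{4}}\right)^{2} = \left(195 + \frac{1}{36 + \frac{3}{4}}\right)^{2} = \left(195 + \frac{1}{\frac{147}{4}}\right)^{2} = \left(195 + \frac{4}{147}\right)^{2} = \left(\frac{28669}{147}\right)^{2} = \frac{821911561}{21609}$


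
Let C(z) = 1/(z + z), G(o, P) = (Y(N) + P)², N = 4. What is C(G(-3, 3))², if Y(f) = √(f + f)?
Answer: 577/4 - 102*√2 ≈ 0.00021664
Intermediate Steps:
Y(f) = √2*√f (Y(f) = √(2*f) = √2*√f)
G(o, P) = (P + 2*√2)² (G(o, P) = (√2*√4 + P)² = (√2*2 + P)² = (2*√2 + P)² = (P + 2*√2)²)
C(z) = 1/(2*z)
C(G(-3, 3))² = (1/(2*((3 + 2*√2)²)))² = (1/(2*(3 + 2*√2)²))² = 1/(4*(3 + 2*√2)⁴)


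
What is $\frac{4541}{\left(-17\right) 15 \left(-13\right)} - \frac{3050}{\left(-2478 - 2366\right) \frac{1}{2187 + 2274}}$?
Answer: $\frac{22563026177}{8028930} \approx 2810.2$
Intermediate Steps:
$\frac{4541}{\left(-17\right) 15 \left(-13\right)} - \frac{3050}{\left(-2478 - 2366\right) \frac{1}{2187 + 2274}} = \frac{4541}{\left(-255\right) \left(-13\right)} - \frac{3050}{\left(-4844\right) \frac{1}{4461}} = \frac{4541}{3315} - \frac{3050}{\left(-4844\right) \frac{1}{4461}} = 4541 \cdot \frac{1}{3315} - \frac{3050}{- \frac{4844}{4461}} = \frac{4541}{3315} - - \frac{6803025}{2422} = \frac{4541}{3315} + \frac{6803025}{2422} = \frac{22563026177}{8028930}$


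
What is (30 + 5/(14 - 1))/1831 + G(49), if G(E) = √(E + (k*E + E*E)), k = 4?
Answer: 395/23803 + 21*√6 ≈ 51.456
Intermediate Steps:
G(E) = √(E² + 5*E) (G(E) = √(E + (4*E + E*E)) = √(E + (4*E + E²)) = √(E + (E² + 4*E)) = √(E² + 5*E))
(30 + 5/(14 - 1))/1831 + G(49) = (30 + 5/(14 - 1))/1831 + √(49*(5 + 49)) = (30 + 5/13)*(1/1831) + √(49*54) = (30 + 5*(1/13))*(1/1831) + √2646 = (30 + 5/13)*(1/1831) + 21*√6 = (395/13)*(1/1831) + 21*√6 = 395/23803 + 21*√6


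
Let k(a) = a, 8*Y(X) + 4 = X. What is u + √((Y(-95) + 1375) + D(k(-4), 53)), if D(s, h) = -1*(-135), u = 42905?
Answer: 42905 + √23962/4 ≈ 42944.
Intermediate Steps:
Y(X) = -½ + X/8
D(s, h) = 135
u + √((Y(-95) + 1375) + D(k(-4), 53)) = 42905 + √(((-½ + (⅛)*(-95)) + 1375) + 135) = 42905 + √(((-½ - 95/8) + 1375) + 135) = 42905 + √((-99/8 + 1375) + 135) = 42905 + √(10901/8 + 135) = 42905 + √(11981/8) = 42905 + √23962/4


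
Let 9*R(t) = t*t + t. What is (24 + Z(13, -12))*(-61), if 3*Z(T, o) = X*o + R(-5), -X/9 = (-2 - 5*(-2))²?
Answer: -3835436/27 ≈ -1.4205e+5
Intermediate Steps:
X = -576 (X = -9*(-2 - 5*(-2))² = -9*(-2 + 10)² = -9*8² = -9*64 = -576)
R(t) = t/9 + t²/9 (R(t) = (t*t + t)/9 = (t² + t)/9 = (t + t²)/9 = t/9 + t²/9)
Z(T, o) = 20/27 - 192*o (Z(T, o) = (-576*o + (⅑)*(-5)*(1 - 5))/3 = (-576*o + (⅑)*(-5)*(-4))/3 = (-576*o + 20/9)/3 = (20/9 - 576*o)/3 = 20/27 - 192*o)
(24 + Z(13, -12))*(-61) = (24 + (20/27 - 192*(-12)))*(-61) = (24 + (20/27 + 2304))*(-61) = (24 + 62228/27)*(-61) = (62876/27)*(-61) = -3835436/27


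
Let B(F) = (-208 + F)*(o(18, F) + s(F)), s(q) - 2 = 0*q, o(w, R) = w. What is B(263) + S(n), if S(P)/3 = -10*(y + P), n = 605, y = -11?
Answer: -16720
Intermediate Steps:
s(q) = 2 (s(q) = 2 + 0*q = 2 + 0 = 2)
B(F) = -4160 + 20*F (B(F) = (-208 + F)*(18 + 2) = (-208 + F)*20 = -4160 + 20*F)
S(P) = 330 - 30*P (S(P) = 3*(-10*(-11 + P)) = 3*(110 - 10*P) = 330 - 30*P)
B(263) + S(n) = (-4160 + 20*263) + (330 - 30*605) = (-4160 + 5260) + (330 - 18150) = 1100 - 17820 = -16720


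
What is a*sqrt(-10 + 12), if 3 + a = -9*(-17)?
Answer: 150*sqrt(2) ≈ 212.13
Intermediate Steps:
a = 150 (a = -3 - 9*(-17) = -3 + 153 = 150)
a*sqrt(-10 + 12) = 150*sqrt(-10 + 12) = 150*sqrt(2)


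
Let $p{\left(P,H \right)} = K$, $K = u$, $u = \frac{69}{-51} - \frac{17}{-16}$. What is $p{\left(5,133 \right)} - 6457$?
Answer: $- \frac{1756383}{272} \approx -6457.3$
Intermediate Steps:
$u = - \frac{79}{272}$ ($u = 69 \left(- \frac{1}{51}\right) - - \frac{17}{16} = - \frac{23}{17} + \frac{17}{16} = - \frac{79}{272} \approx -0.29044$)
$K = - \frac{79}{272} \approx -0.29044$
$p{\left(P,H \right)} = - \frac{79}{272}$
$p{\left(5,133 \right)} - 6457 = - \frac{79}{272} - 6457 = - \frac{1756383}{272}$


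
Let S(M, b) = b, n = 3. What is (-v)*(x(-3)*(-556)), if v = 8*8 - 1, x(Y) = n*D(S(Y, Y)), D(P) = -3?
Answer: -315252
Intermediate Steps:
x(Y) = -9 (x(Y) = 3*(-3) = -9)
v = 63 (v = 64 - 1 = 63)
(-v)*(x(-3)*(-556)) = (-1*63)*(-9*(-556)) = -63*5004 = -315252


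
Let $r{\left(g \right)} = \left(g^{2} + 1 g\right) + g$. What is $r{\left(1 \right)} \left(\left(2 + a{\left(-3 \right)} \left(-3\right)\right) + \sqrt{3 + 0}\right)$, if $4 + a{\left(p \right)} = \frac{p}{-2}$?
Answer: $\frac{57}{2} + 3 \sqrt{3} \approx 33.696$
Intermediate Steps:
$a{\left(p \right)} = -4 - \frac{p}{2}$ ($a{\left(p \right)} = -4 + \frac{p}{-2} = -4 + p \left(- \frac{1}{2}\right) = -4 - \frac{p}{2}$)
$r{\left(g \right)} = g^{2} + 2 g$ ($r{\left(g \right)} = \left(g^{2} + g\right) + g = \left(g + g^{2}\right) + g = g^{2} + 2 g$)
$r{\left(1 \right)} \left(\left(2 + a{\left(-3 \right)} \left(-3\right)\right) + \sqrt{3 + 0}\right) = 1 \left(2 + 1\right) \left(\left(2 + \left(-4 - - \frac{3}{2}\right) \left(-3\right)\right) + \sqrt{3 + 0}\right) = 1 \cdot 3 \left(\left(2 + \left(-4 + \frac{3}{2}\right) \left(-3\right)\right) + \sqrt{3}\right) = 3 \left(\left(2 - - \frac{15}{2}\right) + \sqrt{3}\right) = 3 \left(\left(2 + \frac{15}{2}\right) + \sqrt{3}\right) = 3 \left(\frac{19}{2} + \sqrt{3}\right) = \frac{57}{2} + 3 \sqrt{3}$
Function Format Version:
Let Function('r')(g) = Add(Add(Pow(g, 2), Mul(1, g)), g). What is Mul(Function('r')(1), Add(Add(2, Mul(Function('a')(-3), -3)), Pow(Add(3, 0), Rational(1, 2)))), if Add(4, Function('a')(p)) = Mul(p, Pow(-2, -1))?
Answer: Add(Rational(57, 2), Mul(3, Pow(3, Rational(1, 2)))) ≈ 33.696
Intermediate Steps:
Function('a')(p) = Add(-4, Mul(Rational(-1, 2), p)) (Function('a')(p) = Add(-4, Mul(p, Pow(-2, -1))) = Add(-4, Mul(p, Rational(-1, 2))) = Add(-4, Mul(Rational(-1, 2), p)))
Function('r')(g) = Add(Pow(g, 2), Mul(2, g)) (Function('r')(g) = Add(Add(Pow(g, 2), g), g) = Add(Add(g, Pow(g, 2)), g) = Add(Pow(g, 2), Mul(2, g)))
Mul(Function('r')(1), Add(Add(2, Mul(Function('a')(-3), -3)), Pow(Add(3, 0), Rational(1, 2)))) = Mul(Mul(1, Add(2, 1)), Add(Add(2, Mul(Add(-4, Mul(Rational(-1, 2), -3)), -3)), Pow(Add(3, 0), Rational(1, 2)))) = Mul(Mul(1, 3), Add(Add(2, Mul(Add(-4, Rational(3, 2)), -3)), Pow(3, Rational(1, 2)))) = Mul(3, Add(Add(2, Mul(Rational(-5, 2), -3)), Pow(3, Rational(1, 2)))) = Mul(3, Add(Add(2, Rational(15, 2)), Pow(3, Rational(1, 2)))) = Mul(3, Add(Rational(19, 2), Pow(3, Rational(1, 2)))) = Add(Rational(57, 2), Mul(3, Pow(3, Rational(1, 2))))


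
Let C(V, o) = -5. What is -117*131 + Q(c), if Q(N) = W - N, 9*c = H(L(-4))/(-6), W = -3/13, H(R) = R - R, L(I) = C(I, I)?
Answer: -199254/13 ≈ -15327.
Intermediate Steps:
L(I) = -5
H(R) = 0
W = -3/13 (W = -3*1/13 = -3/13 ≈ -0.23077)
c = 0 (c = (0/(-6))/9 = (0*(-⅙))/9 = (⅑)*0 = 0)
Q(N) = -3/13 - N
-117*131 + Q(c) = -117*131 + (-3/13 - 1*0) = -15327 + (-3/13 + 0) = -15327 - 3/13 = -199254/13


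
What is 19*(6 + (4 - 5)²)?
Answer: 133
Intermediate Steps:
19*(6 + (4 - 5)²) = 19*(6 + (-1)²) = 19*(6 + 1) = 19*7 = 133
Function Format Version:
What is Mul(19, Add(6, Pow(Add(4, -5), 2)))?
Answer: 133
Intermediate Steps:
Mul(19, Add(6, Pow(Add(4, -5), 2))) = Mul(19, Add(6, Pow(-1, 2))) = Mul(19, Add(6, 1)) = Mul(19, 7) = 133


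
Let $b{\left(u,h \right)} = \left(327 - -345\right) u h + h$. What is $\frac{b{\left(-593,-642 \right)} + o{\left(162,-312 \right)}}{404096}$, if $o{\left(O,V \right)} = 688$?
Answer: $\frac{127917239}{202048} \approx 633.1$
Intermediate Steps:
$b{\left(u,h \right)} = h + 672 h u$ ($b{\left(u,h \right)} = \left(327 + 345\right) u h + h = 672 u h + h = 672 h u + h = h + 672 h u$)
$\frac{b{\left(-593,-642 \right)} + o{\left(162,-312 \right)}}{404096} = \frac{- 642 \left(1 + 672 \left(-593\right)\right) + 688}{404096} = \left(- 642 \left(1 - 398496\right) + 688\right) \frac{1}{404096} = \left(\left(-642\right) \left(-398495\right) + 688\right) \frac{1}{404096} = \left(255833790 + 688\right) \frac{1}{404096} = 255834478 \cdot \frac{1}{404096} = \frac{127917239}{202048}$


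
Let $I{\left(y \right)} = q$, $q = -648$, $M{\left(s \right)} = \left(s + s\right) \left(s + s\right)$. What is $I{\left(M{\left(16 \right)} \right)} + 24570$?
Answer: $23922$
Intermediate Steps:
$M{\left(s \right)} = 4 s^{2}$ ($M{\left(s \right)} = 2 s 2 s = 4 s^{2}$)
$I{\left(y \right)} = -648$
$I{\left(M{\left(16 \right)} \right)} + 24570 = -648 + 24570 = 23922$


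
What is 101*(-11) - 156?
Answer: -1267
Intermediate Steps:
101*(-11) - 156 = -1111 - 156 = -1267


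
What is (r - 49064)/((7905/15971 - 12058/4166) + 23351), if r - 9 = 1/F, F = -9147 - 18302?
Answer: -44795169804674728/21321058541426451 ≈ -2.1010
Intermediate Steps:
F = -27449
r = 247040/27449 (r = 9 + 1/(-27449) = 9 - 1/27449 = 247040/27449 ≈ 9.0000)
(r - 49064)/((7905/15971 - 12058/4166) + 23351) = (247040/27449 - 49064)/((7905/15971 - 12058/4166) + 23351) = -1346510696/(27449*((7905*(1/15971) - 12058*1/4166) + 23351)) = -1346510696/(27449*((7905/15971 - 6029/2083) + 23351)) = -1346510696/(27449*(-79823044/33267593 + 23351)) = -1346510696/(27449*776751741099/33267593) = -1346510696/27449*33267593/776751741099 = -44795169804674728/21321058541426451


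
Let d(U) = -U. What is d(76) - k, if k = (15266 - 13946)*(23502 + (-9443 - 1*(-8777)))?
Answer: -30143596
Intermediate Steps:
k = 30143520 (k = 1320*(23502 + (-9443 + 8777)) = 1320*(23502 - 666) = 1320*22836 = 30143520)
d(76) - k = -1*76 - 1*30143520 = -76 - 30143520 = -30143596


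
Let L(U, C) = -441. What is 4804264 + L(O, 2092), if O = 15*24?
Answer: 4803823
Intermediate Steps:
O = 360
4804264 + L(O, 2092) = 4804264 - 441 = 4803823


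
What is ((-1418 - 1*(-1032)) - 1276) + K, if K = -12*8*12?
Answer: -2814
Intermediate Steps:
K = -1152 (K = -96*12 = -1152)
((-1418 - 1*(-1032)) - 1276) + K = ((-1418 - 1*(-1032)) - 1276) - 1152 = ((-1418 + 1032) - 1276) - 1152 = (-386 - 1276) - 1152 = -1662 - 1152 = -2814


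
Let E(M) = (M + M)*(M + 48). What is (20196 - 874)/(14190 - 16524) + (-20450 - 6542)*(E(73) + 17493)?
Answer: -1107496696237/1167 ≈ -9.4901e+8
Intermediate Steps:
E(M) = 2*M*(48 + M) (E(M) = (2*M)*(48 + M) = 2*M*(48 + M))
(20196 - 874)/(14190 - 16524) + (-20450 - 6542)*(E(73) + 17493) = (20196 - 874)/(14190 - 16524) + (-20450 - 6542)*(2*73*(48 + 73) + 17493) = 19322/(-2334) - 26992*(2*73*121 + 17493) = 19322*(-1/2334) - 26992*(17666 + 17493) = -9661/1167 - 26992*35159 = -9661/1167 - 949011728 = -1107496696237/1167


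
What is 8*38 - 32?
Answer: 272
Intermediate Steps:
8*38 - 32 = 304 - 32 = 272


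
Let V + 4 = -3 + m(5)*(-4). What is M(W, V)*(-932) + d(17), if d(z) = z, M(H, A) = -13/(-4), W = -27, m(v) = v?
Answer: -3012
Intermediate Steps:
V = -27 (V = -4 + (-3 + 5*(-4)) = -4 + (-3 - 20) = -4 - 23 = -27)
M(H, A) = 13/4 (M(H, A) = -13*(-¼) = 13/4)
M(W, V)*(-932) + d(17) = (13/4)*(-932) + 17 = -3029 + 17 = -3012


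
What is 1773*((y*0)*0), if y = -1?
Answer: 0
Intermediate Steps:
1773*((y*0)*0) = 1773*(-1*0*0) = 1773*(0*0) = 1773*0 = 0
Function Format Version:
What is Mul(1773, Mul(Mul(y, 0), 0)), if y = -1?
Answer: 0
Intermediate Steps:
Mul(1773, Mul(Mul(y, 0), 0)) = Mul(1773, Mul(Mul(-1, 0), 0)) = Mul(1773, Mul(0, 0)) = Mul(1773, 0) = 0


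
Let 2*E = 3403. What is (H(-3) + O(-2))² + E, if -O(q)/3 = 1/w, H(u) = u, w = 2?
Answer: 6887/4 ≈ 1721.8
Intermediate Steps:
O(q) = -3/2
E = 3403/2 (E = (½)*3403 = 3403/2 ≈ 1701.5)
(H(-3) + O(-2))² + E = (-3 - 3/2)² + 3403/2 = (-9/2)² + 3403/2 = 81/4 + 3403/2 = 6887/4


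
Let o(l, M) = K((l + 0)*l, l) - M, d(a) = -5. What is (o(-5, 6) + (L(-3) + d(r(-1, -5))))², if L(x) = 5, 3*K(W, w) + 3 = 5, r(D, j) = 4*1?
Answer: 256/9 ≈ 28.444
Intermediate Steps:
r(D, j) = 4
K(W, w) = ⅔ (K(W, w) = -1 + (⅓)*5 = -1 + 5/3 = ⅔)
o(l, M) = ⅔ - M
(o(-5, 6) + (L(-3) + d(r(-1, -5))))² = ((⅔ - 1*6) + (5 - 5))² = ((⅔ - 6) + 0)² = (-16/3 + 0)² = (-16/3)² = 256/9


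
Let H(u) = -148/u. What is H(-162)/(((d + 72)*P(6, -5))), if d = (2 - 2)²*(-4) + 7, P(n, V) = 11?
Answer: 74/70389 ≈ 0.0010513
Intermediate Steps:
d = 7 (d = 0²*(-4) + 7 = 0*(-4) + 7 = 0 + 7 = 7)
H(-162)/(((d + 72)*P(6, -5))) = (-148/(-162))/(((7 + 72)*11)) = (-148*(-1/162))/((79*11)) = (74/81)/869 = (74/81)*(1/869) = 74/70389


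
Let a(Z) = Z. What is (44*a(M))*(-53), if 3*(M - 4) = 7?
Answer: -44308/3 ≈ -14769.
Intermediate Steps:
M = 19/3 (M = 4 + (1/3)*7 = 4 + 7/3 = 19/3 ≈ 6.3333)
(44*a(M))*(-53) = (44*(19/3))*(-53) = (836/3)*(-53) = -44308/3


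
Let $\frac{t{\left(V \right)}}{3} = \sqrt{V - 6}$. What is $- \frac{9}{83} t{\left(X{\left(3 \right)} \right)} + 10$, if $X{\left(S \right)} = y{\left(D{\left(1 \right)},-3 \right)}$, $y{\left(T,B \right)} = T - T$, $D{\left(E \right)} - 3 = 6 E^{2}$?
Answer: $10 - \frac{27 i \sqrt{6}}{83} \approx 10.0 - 0.79682 i$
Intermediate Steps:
$D{\left(E \right)} = 3 + 6 E^{2}$
$y{\left(T,B \right)} = 0$
$X{\left(S \right)} = 0$
$t{\left(V \right)} = 3 \sqrt{-6 + V}$ ($t{\left(V \right)} = 3 \sqrt{V - 6} = 3 \sqrt{-6 + V}$)
$- \frac{9}{83} t{\left(X{\left(3 \right)} \right)} + 10 = - \frac{9}{83} \cdot 3 \sqrt{-6 + 0} + 10 = \left(-9\right) \frac{1}{83} \cdot 3 \sqrt{-6} + 10 = - \frac{9 \cdot 3 i \sqrt{6}}{83} + 10 = - \frac{27 i \sqrt{6}}{83} + 10 = 10 - \frac{27 i \sqrt{6}}{83}$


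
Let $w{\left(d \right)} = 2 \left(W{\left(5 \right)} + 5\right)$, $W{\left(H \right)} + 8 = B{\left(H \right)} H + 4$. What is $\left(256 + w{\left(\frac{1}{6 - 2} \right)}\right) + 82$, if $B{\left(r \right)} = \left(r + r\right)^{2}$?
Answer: $1340$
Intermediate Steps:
$B{\left(r \right)} = 4 r^{2}$ ($B{\left(r \right)} = \left(2 r\right)^{2} = 4 r^{2}$)
$W{\left(H \right)} = -4 + 4 H^{3}$ ($W{\left(H \right)} = -8 + \left(4 H^{2} H + 4\right) = -8 + \left(4 H^{3} + 4\right) = -8 + \left(4 + 4 H^{3}\right) = -4 + 4 H^{3}$)
$w{\left(d \right)} = 1002$ ($w{\left(d \right)} = 2 \left(\left(-4 + 4 \cdot 5^{3}\right) + 5\right) = 2 \left(\left(-4 + 4 \cdot 125\right) + 5\right) = 2 \left(\left(-4 + 500\right) + 5\right) = 2 \left(496 + 5\right) = 2 \cdot 501 = 1002$)
$\left(256 + w{\left(\frac{1}{6 - 2} \right)}\right) + 82 = \left(256 + 1002\right) + 82 = 1258 + 82 = 1340$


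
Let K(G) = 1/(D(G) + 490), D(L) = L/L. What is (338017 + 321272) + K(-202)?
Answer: 323710900/491 ≈ 6.5929e+5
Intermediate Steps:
D(L) = 1
K(G) = 1/491 (K(G) = 1/(1 + 490) = 1/491)
(338017 + 321272) + K(-202) = (338017 + 321272) + 1/491 = 659289 + 1/491 = 323710900/491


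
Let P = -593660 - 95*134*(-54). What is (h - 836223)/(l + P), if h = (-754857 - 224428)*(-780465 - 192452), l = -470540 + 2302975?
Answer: 952762188122/1926195 ≈ 4.9463e+5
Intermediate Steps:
l = 1832435
P = 93760 (P = -593660 - 12730*(-54) = -593660 - 1*(-687420) = -593660 + 687420 = 93760)
h = 952763024345 (h = -979285*(-972917) = 952763024345)
(h - 836223)/(l + P) = (952763024345 - 836223)/(1832435 + 93760) = 952762188122/1926195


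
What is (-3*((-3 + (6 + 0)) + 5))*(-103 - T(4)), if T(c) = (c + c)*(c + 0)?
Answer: 3240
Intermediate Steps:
T(c) = 2*c² (T(c) = (2*c)*c = 2*c²)
(-3*((-3 + (6 + 0)) + 5))*(-103 - T(4)) = (-3*((-3 + (6 + 0)) + 5))*(-103 - 2*4²) = (-3*((-3 + 6) + 5))*(-103 - 2*16) = (-3*(3 + 5))*(-103 - 1*32) = (-3*8)*(-103 - 32) = -24*(-135) = 3240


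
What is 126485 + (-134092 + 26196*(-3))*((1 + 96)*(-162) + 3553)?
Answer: 2586527965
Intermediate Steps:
126485 + (-134092 + 26196*(-3))*((1 + 96)*(-162) + 3553) = 126485 + (-134092 - 78588)*(97*(-162) + 3553) = 126485 - 212680*(-15714 + 3553) = 126485 - 212680*(-12161) = 126485 + 2586401480 = 2586527965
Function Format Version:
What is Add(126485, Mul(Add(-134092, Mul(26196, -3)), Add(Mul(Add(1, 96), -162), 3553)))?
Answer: 2586527965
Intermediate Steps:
Add(126485, Mul(Add(-134092, Mul(26196, -3)), Add(Mul(Add(1, 96), -162), 3553))) = Add(126485, Mul(Add(-134092, -78588), Add(Mul(97, -162), 3553))) = Add(126485, Mul(-212680, Add(-15714, 3553))) = Add(126485, Mul(-212680, -12161)) = Add(126485, 2586401480) = 2586527965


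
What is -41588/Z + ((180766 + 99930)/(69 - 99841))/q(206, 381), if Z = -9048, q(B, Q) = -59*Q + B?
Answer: 5776268632871/1256666403018 ≈ 4.5965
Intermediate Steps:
q(B, Q) = B - 59*Q
-41588/Z + ((180766 + 99930)/(69 - 99841))/q(206, 381) = -41588/(-9048) + ((180766 + 99930)/(69 - 99841))/(206 - 59*381) = -41588*(-1/9048) + (280696/(-99772))/(206 - 22479) = 10397/2262 + (280696*(-1/99772))/(-22273) = 10397/2262 - 70174/24943*(-1/22273) = 10397/2262 + 70174/555555439 = 5776268632871/1256666403018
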